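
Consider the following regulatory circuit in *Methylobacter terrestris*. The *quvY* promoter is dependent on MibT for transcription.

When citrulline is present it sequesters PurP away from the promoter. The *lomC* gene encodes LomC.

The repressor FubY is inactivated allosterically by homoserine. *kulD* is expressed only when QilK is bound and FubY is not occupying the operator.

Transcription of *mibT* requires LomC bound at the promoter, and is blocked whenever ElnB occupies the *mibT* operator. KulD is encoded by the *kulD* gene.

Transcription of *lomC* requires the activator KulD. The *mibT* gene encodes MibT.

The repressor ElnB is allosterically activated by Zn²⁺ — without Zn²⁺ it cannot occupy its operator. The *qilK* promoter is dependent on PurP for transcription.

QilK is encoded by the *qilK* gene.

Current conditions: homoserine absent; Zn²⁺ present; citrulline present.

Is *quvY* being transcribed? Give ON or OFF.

OFF

Citrulline is present, so PurP is inactive.
Required activator PurP is absent, so *qilK* is not transcribed.
So QilK is not produced.
Homoserine is absent, so FubY is active.
With repressor FubY bound, *kulD* is not transcribed.
So KulD is not produced.
Required activator KulD is absent, so *lomC* is not transcribed.
So LomC is not produced.
Zn²⁺ is present, so ElnB is active.
With repressor ElnB bound, *mibT* is not transcribed.
So MibT is not produced.
Required activator MibT is absent, so *quvY* is not transcribed.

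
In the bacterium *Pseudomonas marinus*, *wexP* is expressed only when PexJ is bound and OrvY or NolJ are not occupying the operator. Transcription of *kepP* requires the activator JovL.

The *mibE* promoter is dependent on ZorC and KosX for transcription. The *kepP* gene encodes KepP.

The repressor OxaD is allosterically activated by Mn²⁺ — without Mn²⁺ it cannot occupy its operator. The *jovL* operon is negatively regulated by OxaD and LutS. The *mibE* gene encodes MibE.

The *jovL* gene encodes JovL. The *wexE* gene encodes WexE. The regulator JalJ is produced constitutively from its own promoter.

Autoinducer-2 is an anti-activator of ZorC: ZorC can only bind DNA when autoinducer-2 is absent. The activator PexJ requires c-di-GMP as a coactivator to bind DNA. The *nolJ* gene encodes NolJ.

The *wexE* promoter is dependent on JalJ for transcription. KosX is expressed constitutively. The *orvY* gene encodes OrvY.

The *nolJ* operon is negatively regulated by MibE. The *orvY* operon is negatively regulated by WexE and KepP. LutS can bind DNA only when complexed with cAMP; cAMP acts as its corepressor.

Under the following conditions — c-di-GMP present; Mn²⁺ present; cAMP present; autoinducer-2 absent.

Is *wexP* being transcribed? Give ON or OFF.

JalJ is produced constitutively and is active.
No repressor is bound and JalJ is active, so *wexE* is transcribed.
So WexE is produced and active.
Mn²⁺ is present, so OxaD is active.
cAMP is present, so LutS is active.
With repressor OxaD bound, *jovL* is not transcribed.
So JovL is not produced.
Required activator JovL is absent, so *kepP* is not transcribed.
So KepP is not produced.
With repressor WexE bound, *orvY* is not transcribed.
So OrvY is not produced.
Autoinducer-2 is absent, so ZorC is active.
KosX is produced constitutively and is active.
No repressor is bound and ZorC and KosX are active, so *mibE* is transcribed.
So MibE is produced and active.
With repressor MibE bound, *nolJ* is not transcribed.
So NolJ is not produced.
c-di-GMP is present, so PexJ is active.
No repressor is bound and PexJ is active, so *wexP* is transcribed.

ON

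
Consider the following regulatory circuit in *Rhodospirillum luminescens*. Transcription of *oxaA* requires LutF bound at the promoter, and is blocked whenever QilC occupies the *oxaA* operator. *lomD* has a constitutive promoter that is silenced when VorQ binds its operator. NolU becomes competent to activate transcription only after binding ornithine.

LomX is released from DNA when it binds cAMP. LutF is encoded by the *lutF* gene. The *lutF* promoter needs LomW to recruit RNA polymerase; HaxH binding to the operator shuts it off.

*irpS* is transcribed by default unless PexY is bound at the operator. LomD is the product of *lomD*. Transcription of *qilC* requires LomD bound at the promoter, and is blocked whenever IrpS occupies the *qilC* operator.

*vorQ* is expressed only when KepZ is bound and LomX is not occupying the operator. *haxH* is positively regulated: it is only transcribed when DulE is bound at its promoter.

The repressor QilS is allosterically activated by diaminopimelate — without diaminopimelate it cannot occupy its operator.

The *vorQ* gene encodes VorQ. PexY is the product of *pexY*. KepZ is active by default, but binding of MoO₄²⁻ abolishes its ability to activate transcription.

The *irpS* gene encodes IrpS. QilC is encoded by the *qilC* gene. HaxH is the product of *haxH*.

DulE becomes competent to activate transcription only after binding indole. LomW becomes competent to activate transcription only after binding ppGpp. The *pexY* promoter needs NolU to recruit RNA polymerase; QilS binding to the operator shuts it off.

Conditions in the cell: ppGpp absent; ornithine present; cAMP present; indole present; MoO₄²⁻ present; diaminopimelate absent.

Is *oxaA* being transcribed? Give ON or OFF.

MoO₄²⁻ is present, so KepZ is inactive.
cAMP is present, so LomX is inactive.
Required activator KepZ is absent, so *vorQ* is not transcribed.
So VorQ is not produced.
With no repressor bound, *lomD* is transcribed.
So LomD is produced and active.
Ornithine is present, so NolU is active.
Diaminopimelate is absent, so QilS is inactive.
No repressor is bound and NolU is active, so *pexY* is transcribed.
So PexY is produced and active.
With repressor PexY bound, *irpS* is not transcribed.
So IrpS is not produced.
No repressor is bound and LomD is active, so *qilC* is transcribed.
So QilC is produced and active.
Indole is present, so DulE is active.
No repressor is bound and DulE is active, so *haxH* is transcribed.
So HaxH is produced and active.
ppGpp is absent, so LomW is inactive.
With repressor HaxH bound, *lutF* is not transcribed.
So LutF is not produced.
With repressor QilC bound, *oxaA* is not transcribed.

OFF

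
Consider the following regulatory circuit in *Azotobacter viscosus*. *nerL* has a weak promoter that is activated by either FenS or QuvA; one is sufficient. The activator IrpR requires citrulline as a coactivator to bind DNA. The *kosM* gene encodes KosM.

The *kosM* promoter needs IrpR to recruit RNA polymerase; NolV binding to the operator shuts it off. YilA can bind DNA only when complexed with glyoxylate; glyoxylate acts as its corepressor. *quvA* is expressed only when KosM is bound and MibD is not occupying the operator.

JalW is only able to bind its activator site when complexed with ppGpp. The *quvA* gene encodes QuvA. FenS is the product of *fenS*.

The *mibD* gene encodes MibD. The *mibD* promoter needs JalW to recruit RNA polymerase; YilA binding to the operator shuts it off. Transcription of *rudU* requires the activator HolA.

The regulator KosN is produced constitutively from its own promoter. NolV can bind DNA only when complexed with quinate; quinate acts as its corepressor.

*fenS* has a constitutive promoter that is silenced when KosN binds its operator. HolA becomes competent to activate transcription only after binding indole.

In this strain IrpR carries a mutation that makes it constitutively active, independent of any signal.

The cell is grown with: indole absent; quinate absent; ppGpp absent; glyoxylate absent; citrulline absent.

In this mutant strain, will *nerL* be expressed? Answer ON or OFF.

KosN is produced constitutively and is active.
With repressor KosN bound, *fenS* is not transcribed.
So FenS is not produced.
Glyoxylate is absent, so YilA is inactive.
ppGpp is absent, so JalW is inactive.
Required activator JalW is absent, so *mibD* is not transcribed.
So MibD is not produced.
Quinate is absent, so NolV is inactive.
IrpR is constitutively active in this strain.
No repressor is bound and IrpR is active, so *kosM* is transcribed.
So KosM is produced and active.
No repressor is bound and KosM is active, so *quvA* is transcribed.
So QuvA is produced and active.
Activator QuvA is present, so *nerL* is transcribed.

ON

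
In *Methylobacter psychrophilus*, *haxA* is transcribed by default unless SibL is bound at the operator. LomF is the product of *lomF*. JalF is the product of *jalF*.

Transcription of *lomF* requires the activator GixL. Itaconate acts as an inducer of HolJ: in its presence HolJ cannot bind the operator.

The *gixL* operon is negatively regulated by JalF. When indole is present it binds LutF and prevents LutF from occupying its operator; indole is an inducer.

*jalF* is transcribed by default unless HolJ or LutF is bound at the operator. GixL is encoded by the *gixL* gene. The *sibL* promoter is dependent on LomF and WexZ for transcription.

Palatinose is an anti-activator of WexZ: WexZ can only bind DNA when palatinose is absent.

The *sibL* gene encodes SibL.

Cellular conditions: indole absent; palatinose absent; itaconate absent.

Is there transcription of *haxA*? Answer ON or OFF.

OFF

Itaconate is absent, so HolJ is active.
Indole is absent, so LutF is active.
With repressor HolJ bound, *jalF* is not transcribed.
So JalF is not produced.
With no repressor bound, *gixL* is transcribed.
So GixL is produced and active.
No repressor is bound and GixL is active, so *lomF* is transcribed.
So LomF is produced and active.
Palatinose is absent, so WexZ is active.
No repressor is bound and LomF and WexZ are active, so *sibL* is transcribed.
So SibL is produced and active.
With repressor SibL bound, *haxA* is not transcribed.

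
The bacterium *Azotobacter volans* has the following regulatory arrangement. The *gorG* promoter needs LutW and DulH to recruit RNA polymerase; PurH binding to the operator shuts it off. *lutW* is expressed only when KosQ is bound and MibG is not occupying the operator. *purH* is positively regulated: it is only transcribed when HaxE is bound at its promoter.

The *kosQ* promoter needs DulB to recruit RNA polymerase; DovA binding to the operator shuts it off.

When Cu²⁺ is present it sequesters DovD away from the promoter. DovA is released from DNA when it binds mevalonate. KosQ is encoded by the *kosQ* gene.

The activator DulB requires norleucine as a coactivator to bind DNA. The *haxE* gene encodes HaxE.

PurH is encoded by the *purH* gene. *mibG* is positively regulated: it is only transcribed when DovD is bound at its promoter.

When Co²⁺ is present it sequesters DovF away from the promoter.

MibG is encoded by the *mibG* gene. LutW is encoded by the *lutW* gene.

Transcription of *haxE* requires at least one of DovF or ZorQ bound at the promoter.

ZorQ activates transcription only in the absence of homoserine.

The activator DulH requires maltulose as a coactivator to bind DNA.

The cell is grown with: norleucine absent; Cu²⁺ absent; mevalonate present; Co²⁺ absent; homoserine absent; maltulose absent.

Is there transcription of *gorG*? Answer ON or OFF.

OFF

Norleucine is absent, so DulB is inactive.
Mevalonate is present, so DovA is inactive.
Required activator DulB is absent, so *kosQ* is not transcribed.
So KosQ is not produced.
Cu²⁺ is absent, so DovD is active.
No repressor is bound and DovD is active, so *mibG* is transcribed.
So MibG is produced and active.
With repressor MibG bound, *lutW* is not transcribed.
So LutW is not produced.
Maltulose is absent, so DulH is inactive.
Co²⁺ is absent, so DovF is active.
Homoserine is absent, so ZorQ is active.
Activator DovF is present, so *haxE* is transcribed.
So HaxE is produced and active.
No repressor is bound and HaxE is active, so *purH* is transcribed.
So PurH is produced and active.
With repressor PurH bound, *gorG* is not transcribed.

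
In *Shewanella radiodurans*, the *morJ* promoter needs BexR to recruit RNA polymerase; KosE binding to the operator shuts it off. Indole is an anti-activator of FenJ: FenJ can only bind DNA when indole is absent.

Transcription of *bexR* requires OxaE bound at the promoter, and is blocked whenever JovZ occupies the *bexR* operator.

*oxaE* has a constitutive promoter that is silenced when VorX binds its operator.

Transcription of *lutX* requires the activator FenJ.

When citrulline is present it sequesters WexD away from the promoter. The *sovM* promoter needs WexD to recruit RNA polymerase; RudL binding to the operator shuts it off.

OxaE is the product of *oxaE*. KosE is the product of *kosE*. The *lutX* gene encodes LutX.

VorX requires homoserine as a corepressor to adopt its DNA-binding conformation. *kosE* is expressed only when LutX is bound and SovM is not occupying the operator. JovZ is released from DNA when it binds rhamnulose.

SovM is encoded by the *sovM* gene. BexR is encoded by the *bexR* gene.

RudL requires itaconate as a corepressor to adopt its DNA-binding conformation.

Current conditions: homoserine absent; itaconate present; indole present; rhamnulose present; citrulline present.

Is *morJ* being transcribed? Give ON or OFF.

ON

Homoserine is absent, so VorX is inactive.
With no repressor bound, *oxaE* is transcribed.
So OxaE is produced and active.
Rhamnulose is present, so JovZ is inactive.
No repressor is bound and OxaE is active, so *bexR* is transcribed.
So BexR is produced and active.
Itaconate is present, so RudL is active.
Citrulline is present, so WexD is inactive.
With repressor RudL bound, *sovM* is not transcribed.
So SovM is not produced.
Indole is present, so FenJ is inactive.
Required activator FenJ is absent, so *lutX* is not transcribed.
So LutX is not produced.
Required activator LutX is absent, so *kosE* is not transcribed.
So KosE is not produced.
No repressor is bound and BexR is active, so *morJ* is transcribed.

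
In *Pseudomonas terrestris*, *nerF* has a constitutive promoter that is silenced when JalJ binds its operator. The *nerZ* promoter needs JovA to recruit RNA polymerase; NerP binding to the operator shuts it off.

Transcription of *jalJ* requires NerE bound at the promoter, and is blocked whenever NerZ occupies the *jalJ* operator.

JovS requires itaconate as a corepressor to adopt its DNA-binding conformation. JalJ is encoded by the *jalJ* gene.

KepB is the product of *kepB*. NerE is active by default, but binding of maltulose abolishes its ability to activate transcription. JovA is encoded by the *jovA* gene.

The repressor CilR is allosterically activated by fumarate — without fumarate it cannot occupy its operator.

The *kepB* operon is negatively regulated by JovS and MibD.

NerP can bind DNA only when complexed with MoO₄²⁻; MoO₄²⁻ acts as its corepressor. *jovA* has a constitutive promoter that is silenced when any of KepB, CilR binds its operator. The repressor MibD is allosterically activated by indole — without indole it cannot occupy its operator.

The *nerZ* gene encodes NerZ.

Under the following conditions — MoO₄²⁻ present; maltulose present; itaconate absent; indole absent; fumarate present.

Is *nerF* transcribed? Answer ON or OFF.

Itaconate is absent, so JovS is inactive.
Indole is absent, so MibD is inactive.
With no repressor bound, *kepB* is transcribed.
So KepB is produced and active.
Fumarate is present, so CilR is active.
With repressor KepB bound, *jovA* is not transcribed.
So JovA is not produced.
MoO₄²⁻ is present, so NerP is active.
With repressor NerP bound, *nerZ* is not transcribed.
So NerZ is not produced.
Maltulose is present, so NerE is inactive.
Required activator NerE is absent, so *jalJ* is not transcribed.
So JalJ is not produced.
With no repressor bound, *nerF* is transcribed.

ON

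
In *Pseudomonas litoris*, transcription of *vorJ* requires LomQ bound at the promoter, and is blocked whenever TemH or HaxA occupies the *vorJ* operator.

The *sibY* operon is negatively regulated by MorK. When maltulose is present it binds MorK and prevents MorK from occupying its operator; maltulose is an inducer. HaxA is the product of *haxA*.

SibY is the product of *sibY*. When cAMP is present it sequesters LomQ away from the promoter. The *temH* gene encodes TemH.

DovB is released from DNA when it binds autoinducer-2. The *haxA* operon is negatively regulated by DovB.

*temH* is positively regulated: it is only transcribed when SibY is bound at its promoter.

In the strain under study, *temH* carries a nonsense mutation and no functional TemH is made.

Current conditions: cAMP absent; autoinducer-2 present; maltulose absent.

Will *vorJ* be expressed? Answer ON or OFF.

OFF

TemH is non-functional in this strain, so it has no effect.
cAMP is absent, so LomQ is active.
Autoinducer-2 is present, so DovB is inactive.
With no repressor bound, *haxA* is transcribed.
So HaxA is produced and active.
With repressor HaxA bound, *vorJ* is not transcribed.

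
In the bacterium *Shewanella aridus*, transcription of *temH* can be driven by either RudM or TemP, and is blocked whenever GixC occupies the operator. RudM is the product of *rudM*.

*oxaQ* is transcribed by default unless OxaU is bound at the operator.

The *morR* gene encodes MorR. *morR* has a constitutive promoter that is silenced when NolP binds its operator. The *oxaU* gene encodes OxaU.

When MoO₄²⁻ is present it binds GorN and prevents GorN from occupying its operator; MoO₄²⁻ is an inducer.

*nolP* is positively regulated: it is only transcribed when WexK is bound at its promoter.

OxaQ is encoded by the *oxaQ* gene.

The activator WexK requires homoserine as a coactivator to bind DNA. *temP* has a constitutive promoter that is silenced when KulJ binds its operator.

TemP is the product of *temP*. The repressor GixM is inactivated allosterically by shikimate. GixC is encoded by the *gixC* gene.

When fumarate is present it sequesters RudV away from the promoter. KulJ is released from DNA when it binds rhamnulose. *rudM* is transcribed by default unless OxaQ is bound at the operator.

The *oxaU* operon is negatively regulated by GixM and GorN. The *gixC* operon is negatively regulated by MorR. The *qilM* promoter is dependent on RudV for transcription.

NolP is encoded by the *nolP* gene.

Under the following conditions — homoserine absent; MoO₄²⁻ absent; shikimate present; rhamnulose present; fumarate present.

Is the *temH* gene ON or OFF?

Shikimate is present, so GixM is inactive.
MoO₄²⁻ is absent, so GorN is active.
With repressor GorN bound, *oxaU* is not transcribed.
So OxaU is not produced.
With no repressor bound, *oxaQ* is transcribed.
So OxaQ is produced and active.
With repressor OxaQ bound, *rudM* is not transcribed.
So RudM is not produced.
Rhamnulose is present, so KulJ is inactive.
With no repressor bound, *temP* is transcribed.
So TemP is produced and active.
Homoserine is absent, so WexK is inactive.
Required activator WexK is absent, so *nolP* is not transcribed.
So NolP is not produced.
With no repressor bound, *morR* is transcribed.
So MorR is produced and active.
With repressor MorR bound, *gixC* is not transcribed.
So GixC is not produced.
Activator TemP is present, so *temH* is transcribed.

ON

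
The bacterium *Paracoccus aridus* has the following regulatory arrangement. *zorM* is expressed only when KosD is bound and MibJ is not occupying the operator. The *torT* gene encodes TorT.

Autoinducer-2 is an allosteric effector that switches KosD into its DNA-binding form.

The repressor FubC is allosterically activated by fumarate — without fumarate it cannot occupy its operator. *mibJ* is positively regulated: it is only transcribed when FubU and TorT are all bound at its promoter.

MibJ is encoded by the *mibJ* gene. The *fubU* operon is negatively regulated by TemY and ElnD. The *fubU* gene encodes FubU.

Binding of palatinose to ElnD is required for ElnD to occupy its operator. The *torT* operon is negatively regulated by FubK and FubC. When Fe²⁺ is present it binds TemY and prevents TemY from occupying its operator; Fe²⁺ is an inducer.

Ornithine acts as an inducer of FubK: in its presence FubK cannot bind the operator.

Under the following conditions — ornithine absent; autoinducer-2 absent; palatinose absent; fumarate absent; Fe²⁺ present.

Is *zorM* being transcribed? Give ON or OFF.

OFF

Fe²⁺ is present, so TemY is inactive.
Palatinose is absent, so ElnD is inactive.
With no repressor bound, *fubU* is transcribed.
So FubU is produced and active.
Ornithine is absent, so FubK is active.
Fumarate is absent, so FubC is inactive.
With repressor FubK bound, *torT* is not transcribed.
So TorT is not produced.
Required activator TorT is absent, so *mibJ* is not transcribed.
So MibJ is not produced.
Autoinducer-2 is absent, so KosD is inactive.
Required activator KosD is absent, so *zorM* is not transcribed.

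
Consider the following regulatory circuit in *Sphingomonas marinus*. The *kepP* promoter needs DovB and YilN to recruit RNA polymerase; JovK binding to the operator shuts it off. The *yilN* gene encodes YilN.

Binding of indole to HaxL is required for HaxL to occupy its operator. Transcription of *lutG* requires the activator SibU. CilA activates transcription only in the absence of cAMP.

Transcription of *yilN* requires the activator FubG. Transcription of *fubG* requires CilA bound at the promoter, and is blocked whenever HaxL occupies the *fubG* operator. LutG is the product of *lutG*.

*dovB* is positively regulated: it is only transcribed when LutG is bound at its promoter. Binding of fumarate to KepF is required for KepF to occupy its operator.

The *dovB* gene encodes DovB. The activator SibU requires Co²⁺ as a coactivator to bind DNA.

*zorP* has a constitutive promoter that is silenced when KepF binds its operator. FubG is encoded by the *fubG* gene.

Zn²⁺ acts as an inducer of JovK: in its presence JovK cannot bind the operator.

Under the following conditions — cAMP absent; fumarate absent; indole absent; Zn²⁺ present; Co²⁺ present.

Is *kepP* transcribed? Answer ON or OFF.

Co²⁺ is present, so SibU is active.
No repressor is bound and SibU is active, so *lutG* is transcribed.
So LutG is produced and active.
No repressor is bound and LutG is active, so *dovB* is transcribed.
So DovB is produced and active.
Indole is absent, so HaxL is inactive.
cAMP is absent, so CilA is active.
No repressor is bound and CilA is active, so *fubG* is transcribed.
So FubG is produced and active.
No repressor is bound and FubG is active, so *yilN* is transcribed.
So YilN is produced and active.
Zn²⁺ is present, so JovK is inactive.
No repressor is bound and DovB and YilN are active, so *kepP* is transcribed.

ON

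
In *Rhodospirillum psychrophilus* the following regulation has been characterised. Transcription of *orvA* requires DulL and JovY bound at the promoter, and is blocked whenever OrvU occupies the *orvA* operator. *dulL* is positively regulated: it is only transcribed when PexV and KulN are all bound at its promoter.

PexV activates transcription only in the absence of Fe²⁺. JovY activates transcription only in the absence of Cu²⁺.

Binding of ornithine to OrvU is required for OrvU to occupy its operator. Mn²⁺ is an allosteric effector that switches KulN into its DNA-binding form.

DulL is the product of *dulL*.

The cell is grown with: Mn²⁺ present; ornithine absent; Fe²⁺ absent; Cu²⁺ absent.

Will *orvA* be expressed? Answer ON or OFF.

Ornithine is absent, so OrvU is inactive.
Fe²⁺ is absent, so PexV is active.
Mn²⁺ is present, so KulN is active.
No repressor is bound and PexV and KulN are active, so *dulL* is transcribed.
So DulL is produced and active.
Cu²⁺ is absent, so JovY is active.
No repressor is bound and DulL and JovY are active, so *orvA* is transcribed.

ON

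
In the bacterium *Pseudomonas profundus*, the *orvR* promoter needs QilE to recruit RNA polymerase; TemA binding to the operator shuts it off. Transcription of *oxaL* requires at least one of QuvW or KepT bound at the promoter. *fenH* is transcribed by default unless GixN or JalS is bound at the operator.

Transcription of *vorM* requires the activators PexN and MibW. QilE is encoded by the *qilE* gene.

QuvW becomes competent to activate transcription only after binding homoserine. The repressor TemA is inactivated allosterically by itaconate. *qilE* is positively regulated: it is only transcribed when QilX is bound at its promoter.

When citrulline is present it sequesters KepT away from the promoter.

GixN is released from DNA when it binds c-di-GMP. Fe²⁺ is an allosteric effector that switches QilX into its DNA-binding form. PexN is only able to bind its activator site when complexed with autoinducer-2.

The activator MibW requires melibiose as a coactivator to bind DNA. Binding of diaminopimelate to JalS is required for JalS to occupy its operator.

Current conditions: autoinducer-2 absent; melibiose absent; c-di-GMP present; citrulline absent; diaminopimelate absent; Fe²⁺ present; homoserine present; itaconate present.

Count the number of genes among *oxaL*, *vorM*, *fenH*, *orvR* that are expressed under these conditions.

3

Homoserine is present, so QuvW is active.
Citrulline is absent, so KepT is active.
Activator QuvW is present, so *oxaL* is transcribed.
→ *oxaL* is ON.
Autoinducer-2 is absent, so PexN is inactive.
Melibiose is absent, so MibW is inactive.
Required activator PexN is absent, so *vorM* is not transcribed.
→ *vorM* is OFF.
c-di-GMP is present, so GixN is inactive.
Diaminopimelate is absent, so JalS is inactive.
With no repressor bound, *fenH* is transcribed.
→ *fenH* is ON.
Fe²⁺ is present, so QilX is active.
No repressor is bound and QilX is active, so *qilE* is transcribed.
So QilE is produced and active.
Itaconate is present, so TemA is inactive.
No repressor is bound and QilE is active, so *orvR* is transcribed.
→ *orvR* is ON.
3 of the 4 genes are transcribed.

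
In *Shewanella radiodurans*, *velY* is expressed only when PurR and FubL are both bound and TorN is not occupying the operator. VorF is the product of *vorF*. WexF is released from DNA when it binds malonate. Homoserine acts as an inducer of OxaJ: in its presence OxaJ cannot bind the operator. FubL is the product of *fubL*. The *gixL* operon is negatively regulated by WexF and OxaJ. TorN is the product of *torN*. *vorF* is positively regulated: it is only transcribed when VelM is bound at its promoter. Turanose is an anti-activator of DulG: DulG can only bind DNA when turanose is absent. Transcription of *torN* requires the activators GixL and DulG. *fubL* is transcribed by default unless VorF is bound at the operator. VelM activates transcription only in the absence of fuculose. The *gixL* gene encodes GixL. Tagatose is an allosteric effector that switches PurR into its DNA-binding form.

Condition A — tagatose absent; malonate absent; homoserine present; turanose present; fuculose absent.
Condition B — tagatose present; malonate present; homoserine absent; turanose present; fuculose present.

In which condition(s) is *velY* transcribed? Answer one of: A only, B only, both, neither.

B only

Condition A:
Tagatose is absent, so PurR is inactive.
Malonate is absent, so WexF is active.
Homoserine is present, so OxaJ is inactive.
With repressor WexF bound, *gixL* is not transcribed.
So GixL is not produced.
Turanose is present, so DulG is inactive.
Required activator GixL is absent, so *torN* is not transcribed.
So TorN is not produced.
Fuculose is absent, so VelM is active.
No repressor is bound and VelM is active, so *vorF* is transcribed.
So VorF is produced and active.
With repressor VorF bound, *fubL* is not transcribed.
So FubL is not produced.
Required activator PurR is absent, so *velY* is not transcribed.
→ *velY* is OFF in A.
Condition B:
Tagatose is present, so PurR is active.
Malonate is present, so WexF is inactive.
Homoserine is absent, so OxaJ is active.
With repressor OxaJ bound, *gixL* is not transcribed.
So GixL is not produced.
Turanose is present, so DulG is inactive.
Required activator GixL is absent, so *torN* is not transcribed.
So TorN is not produced.
Fuculose is present, so VelM is inactive.
Required activator VelM is absent, so *vorF* is not transcribed.
So VorF is not produced.
With no repressor bound, *fubL* is transcribed.
So FubL is produced and active.
No repressor is bound and PurR and FubL are active, so *velY* is transcribed.
→ *velY* is ON in B.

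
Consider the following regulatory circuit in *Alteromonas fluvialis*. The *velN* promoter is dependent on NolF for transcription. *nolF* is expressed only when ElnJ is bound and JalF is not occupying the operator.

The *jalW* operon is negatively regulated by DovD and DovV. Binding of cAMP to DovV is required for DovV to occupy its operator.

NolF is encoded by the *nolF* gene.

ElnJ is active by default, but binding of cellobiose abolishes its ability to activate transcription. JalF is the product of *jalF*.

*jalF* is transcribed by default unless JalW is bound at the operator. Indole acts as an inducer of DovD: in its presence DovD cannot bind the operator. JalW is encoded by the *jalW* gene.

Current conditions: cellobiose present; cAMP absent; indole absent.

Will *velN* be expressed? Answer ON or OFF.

OFF

Indole is absent, so DovD is active.
cAMP is absent, so DovV is inactive.
With repressor DovD bound, *jalW* is not transcribed.
So JalW is not produced.
With no repressor bound, *jalF* is transcribed.
So JalF is produced and active.
Cellobiose is present, so ElnJ is inactive.
With repressor JalF bound, *nolF* is not transcribed.
So NolF is not produced.
Required activator NolF is absent, so *velN* is not transcribed.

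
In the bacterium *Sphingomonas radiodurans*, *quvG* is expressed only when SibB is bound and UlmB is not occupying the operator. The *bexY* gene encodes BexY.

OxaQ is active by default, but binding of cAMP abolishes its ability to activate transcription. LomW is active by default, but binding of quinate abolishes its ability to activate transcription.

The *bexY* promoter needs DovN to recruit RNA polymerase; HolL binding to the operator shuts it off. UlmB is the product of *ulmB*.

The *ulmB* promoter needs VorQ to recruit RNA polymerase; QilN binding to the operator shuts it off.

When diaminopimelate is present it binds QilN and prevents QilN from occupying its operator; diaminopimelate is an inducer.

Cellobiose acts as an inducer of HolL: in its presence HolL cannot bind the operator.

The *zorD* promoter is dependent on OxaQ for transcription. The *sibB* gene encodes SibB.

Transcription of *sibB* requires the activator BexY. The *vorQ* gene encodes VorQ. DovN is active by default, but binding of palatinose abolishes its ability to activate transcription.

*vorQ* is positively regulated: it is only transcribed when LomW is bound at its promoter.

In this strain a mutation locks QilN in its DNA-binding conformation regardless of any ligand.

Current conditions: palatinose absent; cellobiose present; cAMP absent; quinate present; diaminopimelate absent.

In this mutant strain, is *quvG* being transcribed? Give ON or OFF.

Cellobiose is present, so HolL is inactive.
Palatinose is absent, so DovN is active.
No repressor is bound and DovN is active, so *bexY* is transcribed.
So BexY is produced and active.
No repressor is bound and BexY is active, so *sibB* is transcribed.
So SibB is produced and active.
Quinate is present, so LomW is inactive.
Required activator LomW is absent, so *vorQ* is not transcribed.
So VorQ is not produced.
QilN is constitutively active in this strain.
With repressor QilN bound, *ulmB* is not transcribed.
So UlmB is not produced.
No repressor is bound and SibB is active, so *quvG* is transcribed.

ON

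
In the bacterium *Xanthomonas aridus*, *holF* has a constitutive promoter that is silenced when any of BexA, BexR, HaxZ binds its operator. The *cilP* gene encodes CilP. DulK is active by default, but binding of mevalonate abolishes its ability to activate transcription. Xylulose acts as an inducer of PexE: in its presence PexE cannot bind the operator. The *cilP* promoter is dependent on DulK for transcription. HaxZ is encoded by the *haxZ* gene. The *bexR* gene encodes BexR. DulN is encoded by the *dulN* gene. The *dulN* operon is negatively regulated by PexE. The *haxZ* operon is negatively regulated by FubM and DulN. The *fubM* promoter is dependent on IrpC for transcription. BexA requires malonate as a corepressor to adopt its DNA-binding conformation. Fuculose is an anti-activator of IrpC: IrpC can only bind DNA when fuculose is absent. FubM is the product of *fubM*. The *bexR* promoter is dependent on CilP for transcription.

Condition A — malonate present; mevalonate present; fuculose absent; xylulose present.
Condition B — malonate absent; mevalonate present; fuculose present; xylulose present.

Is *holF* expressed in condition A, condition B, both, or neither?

B only

Condition A:
Malonate is present, so BexA is active.
Mevalonate is present, so DulK is inactive.
Required activator DulK is absent, so *cilP* is not transcribed.
So CilP is not produced.
Required activator CilP is absent, so *bexR* is not transcribed.
So BexR is not produced.
Fuculose is absent, so IrpC is active.
No repressor is bound and IrpC is active, so *fubM* is transcribed.
So FubM is produced and active.
Xylulose is present, so PexE is inactive.
With no repressor bound, *dulN* is transcribed.
So DulN is produced and active.
With repressor FubM bound, *haxZ* is not transcribed.
So HaxZ is not produced.
With repressor BexA bound, *holF* is not transcribed.
→ *holF* is OFF in A.
Condition B:
Malonate is absent, so BexA is inactive.
Mevalonate is present, so DulK is inactive.
Required activator DulK is absent, so *cilP* is not transcribed.
So CilP is not produced.
Required activator CilP is absent, so *bexR* is not transcribed.
So BexR is not produced.
Fuculose is present, so IrpC is inactive.
Required activator IrpC is absent, so *fubM* is not transcribed.
So FubM is not produced.
Xylulose is present, so PexE is inactive.
With no repressor bound, *dulN* is transcribed.
So DulN is produced and active.
With repressor DulN bound, *haxZ* is not transcribed.
So HaxZ is not produced.
With no repressor bound, *holF* is transcribed.
→ *holF* is ON in B.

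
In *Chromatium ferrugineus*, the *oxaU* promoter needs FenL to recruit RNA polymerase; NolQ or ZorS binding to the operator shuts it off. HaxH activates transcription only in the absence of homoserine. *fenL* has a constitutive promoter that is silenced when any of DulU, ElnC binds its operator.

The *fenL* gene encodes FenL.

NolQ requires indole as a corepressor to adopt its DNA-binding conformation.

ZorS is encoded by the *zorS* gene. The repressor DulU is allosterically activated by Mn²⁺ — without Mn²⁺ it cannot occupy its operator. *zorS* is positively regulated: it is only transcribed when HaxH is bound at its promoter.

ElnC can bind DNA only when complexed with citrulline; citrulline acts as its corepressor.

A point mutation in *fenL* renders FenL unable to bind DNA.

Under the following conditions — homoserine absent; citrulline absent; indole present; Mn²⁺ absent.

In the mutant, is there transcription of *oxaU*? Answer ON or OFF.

OFF

Indole is present, so NolQ is active.
FenL is non-functional in this strain, so it has no effect.
Homoserine is absent, so HaxH is active.
No repressor is bound and HaxH is active, so *zorS* is transcribed.
So ZorS is produced and active.
With repressor NolQ bound, *oxaU* is not transcribed.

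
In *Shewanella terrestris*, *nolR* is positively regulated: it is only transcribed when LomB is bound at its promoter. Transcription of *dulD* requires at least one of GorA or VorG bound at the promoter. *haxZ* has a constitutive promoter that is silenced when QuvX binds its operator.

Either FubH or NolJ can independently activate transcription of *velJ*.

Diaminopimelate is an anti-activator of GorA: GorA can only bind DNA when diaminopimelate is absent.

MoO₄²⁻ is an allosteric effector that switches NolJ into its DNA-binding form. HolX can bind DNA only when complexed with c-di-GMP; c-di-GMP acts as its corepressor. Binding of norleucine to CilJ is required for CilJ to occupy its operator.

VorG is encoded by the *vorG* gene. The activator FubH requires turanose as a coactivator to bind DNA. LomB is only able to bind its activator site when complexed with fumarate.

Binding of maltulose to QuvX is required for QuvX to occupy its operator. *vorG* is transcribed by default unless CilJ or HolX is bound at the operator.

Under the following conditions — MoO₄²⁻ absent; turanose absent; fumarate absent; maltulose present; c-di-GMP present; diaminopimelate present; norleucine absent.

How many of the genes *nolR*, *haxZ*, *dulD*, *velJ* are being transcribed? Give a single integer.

0

Fumarate is absent, so LomB is inactive.
Required activator LomB is absent, so *nolR* is not transcribed.
→ *nolR* is OFF.
Maltulose is present, so QuvX is active.
With repressor QuvX bound, *haxZ* is not transcribed.
→ *haxZ* is OFF.
Diaminopimelate is present, so GorA is inactive.
Norleucine is absent, so CilJ is inactive.
c-di-GMP is present, so HolX is active.
With repressor HolX bound, *vorG* is not transcribed.
So VorG is not produced.
No activator is available at the *dulD* promoter, so *dulD* is not transcribed.
→ *dulD* is OFF.
Turanose is absent, so FubH is inactive.
MoO₄²⁻ is absent, so NolJ is inactive.
No activator is available at the *velJ* promoter, so *velJ* is not transcribed.
→ *velJ* is OFF.
0 of the 4 genes are transcribed.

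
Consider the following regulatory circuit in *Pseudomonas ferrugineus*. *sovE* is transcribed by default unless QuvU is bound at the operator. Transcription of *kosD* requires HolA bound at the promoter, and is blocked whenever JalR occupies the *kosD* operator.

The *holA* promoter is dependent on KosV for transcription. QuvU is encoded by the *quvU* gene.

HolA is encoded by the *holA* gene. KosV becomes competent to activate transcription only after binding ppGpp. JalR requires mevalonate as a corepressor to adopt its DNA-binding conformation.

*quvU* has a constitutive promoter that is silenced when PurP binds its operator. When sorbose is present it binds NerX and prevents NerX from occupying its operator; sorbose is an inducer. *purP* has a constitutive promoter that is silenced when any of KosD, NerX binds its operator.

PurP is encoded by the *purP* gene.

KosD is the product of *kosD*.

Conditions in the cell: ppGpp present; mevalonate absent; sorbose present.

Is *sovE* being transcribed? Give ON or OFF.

ppGpp is present, so KosV is active.
No repressor is bound and KosV is active, so *holA* is transcribed.
So HolA is produced and active.
Mevalonate is absent, so JalR is inactive.
No repressor is bound and HolA is active, so *kosD* is transcribed.
So KosD is produced and active.
Sorbose is present, so NerX is inactive.
With repressor KosD bound, *purP* is not transcribed.
So PurP is not produced.
With no repressor bound, *quvU* is transcribed.
So QuvU is produced and active.
With repressor QuvU bound, *sovE* is not transcribed.

OFF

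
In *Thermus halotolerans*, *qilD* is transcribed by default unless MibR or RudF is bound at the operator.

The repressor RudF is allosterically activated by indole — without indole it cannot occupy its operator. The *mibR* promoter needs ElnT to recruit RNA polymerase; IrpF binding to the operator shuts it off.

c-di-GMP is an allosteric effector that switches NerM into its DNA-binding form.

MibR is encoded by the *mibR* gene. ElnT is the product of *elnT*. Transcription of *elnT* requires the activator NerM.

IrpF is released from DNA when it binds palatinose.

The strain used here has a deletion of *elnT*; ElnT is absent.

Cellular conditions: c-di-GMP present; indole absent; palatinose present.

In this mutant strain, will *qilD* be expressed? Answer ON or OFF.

ElnT is non-functional in this strain, so it has no effect.
Palatinose is present, so IrpF is inactive.
Required activator ElnT is absent, so *mibR* is not transcribed.
So MibR is not produced.
Indole is absent, so RudF is inactive.
With no repressor bound, *qilD* is transcribed.

ON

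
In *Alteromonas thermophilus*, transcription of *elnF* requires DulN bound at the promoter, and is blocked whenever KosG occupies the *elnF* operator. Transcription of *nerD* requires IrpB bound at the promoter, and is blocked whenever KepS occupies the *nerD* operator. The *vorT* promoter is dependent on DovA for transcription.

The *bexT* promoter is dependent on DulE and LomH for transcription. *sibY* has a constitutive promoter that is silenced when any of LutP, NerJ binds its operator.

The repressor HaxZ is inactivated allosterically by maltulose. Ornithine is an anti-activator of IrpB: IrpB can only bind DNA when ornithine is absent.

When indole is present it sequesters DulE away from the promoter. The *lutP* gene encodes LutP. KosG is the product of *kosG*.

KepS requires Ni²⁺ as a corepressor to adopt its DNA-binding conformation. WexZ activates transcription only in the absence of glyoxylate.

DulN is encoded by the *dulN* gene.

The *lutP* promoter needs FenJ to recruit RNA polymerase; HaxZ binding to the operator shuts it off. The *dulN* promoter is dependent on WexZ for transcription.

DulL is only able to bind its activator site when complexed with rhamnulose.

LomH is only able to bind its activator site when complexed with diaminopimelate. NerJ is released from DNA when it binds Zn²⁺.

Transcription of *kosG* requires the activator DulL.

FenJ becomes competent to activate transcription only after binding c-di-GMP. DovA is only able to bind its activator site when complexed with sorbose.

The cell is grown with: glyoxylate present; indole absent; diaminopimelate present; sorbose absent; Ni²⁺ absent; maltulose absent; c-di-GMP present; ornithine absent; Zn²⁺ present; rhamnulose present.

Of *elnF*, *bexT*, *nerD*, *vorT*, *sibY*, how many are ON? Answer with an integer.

3

Glyoxylate is present, so WexZ is inactive.
Required activator WexZ is absent, so *dulN* is not transcribed.
So DulN is not produced.
Rhamnulose is present, so DulL is active.
No repressor is bound and DulL is active, so *kosG* is transcribed.
So KosG is produced and active.
With repressor KosG bound, *elnF* is not transcribed.
→ *elnF* is OFF.
Indole is absent, so DulE is active.
Diaminopimelate is present, so LomH is active.
No repressor is bound and DulE and LomH are active, so *bexT* is transcribed.
→ *bexT* is ON.
Ni²⁺ is absent, so KepS is inactive.
Ornithine is absent, so IrpB is active.
No repressor is bound and IrpB is active, so *nerD* is transcribed.
→ *nerD* is ON.
Sorbose is absent, so DovA is inactive.
Required activator DovA is absent, so *vorT* is not transcribed.
→ *vorT* is OFF.
Maltulose is absent, so HaxZ is active.
c-di-GMP is present, so FenJ is active.
With repressor HaxZ bound, *lutP* is not transcribed.
So LutP is not produced.
Zn²⁺ is present, so NerJ is inactive.
With no repressor bound, *sibY* is transcribed.
→ *sibY* is ON.
3 of the 5 genes are transcribed.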